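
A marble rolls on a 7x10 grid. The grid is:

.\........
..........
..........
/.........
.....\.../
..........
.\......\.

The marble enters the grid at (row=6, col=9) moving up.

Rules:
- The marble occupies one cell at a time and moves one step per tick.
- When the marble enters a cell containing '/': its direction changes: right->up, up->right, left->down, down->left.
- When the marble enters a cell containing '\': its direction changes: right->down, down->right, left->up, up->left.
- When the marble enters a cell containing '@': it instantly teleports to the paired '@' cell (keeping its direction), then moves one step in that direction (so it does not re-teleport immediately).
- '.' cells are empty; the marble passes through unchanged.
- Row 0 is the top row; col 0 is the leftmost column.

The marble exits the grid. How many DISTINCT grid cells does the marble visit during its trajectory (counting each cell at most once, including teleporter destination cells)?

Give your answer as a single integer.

Step 1: enter (6,9), '.' pass, move up to (5,9)
Step 2: enter (5,9), '.' pass, move up to (4,9)
Step 3: enter (4,9), '/' deflects up->right, move right to (4,10)
Step 4: at (4,10) — EXIT via right edge, pos 4
Distinct cells visited: 3 (path length 3)

Answer: 3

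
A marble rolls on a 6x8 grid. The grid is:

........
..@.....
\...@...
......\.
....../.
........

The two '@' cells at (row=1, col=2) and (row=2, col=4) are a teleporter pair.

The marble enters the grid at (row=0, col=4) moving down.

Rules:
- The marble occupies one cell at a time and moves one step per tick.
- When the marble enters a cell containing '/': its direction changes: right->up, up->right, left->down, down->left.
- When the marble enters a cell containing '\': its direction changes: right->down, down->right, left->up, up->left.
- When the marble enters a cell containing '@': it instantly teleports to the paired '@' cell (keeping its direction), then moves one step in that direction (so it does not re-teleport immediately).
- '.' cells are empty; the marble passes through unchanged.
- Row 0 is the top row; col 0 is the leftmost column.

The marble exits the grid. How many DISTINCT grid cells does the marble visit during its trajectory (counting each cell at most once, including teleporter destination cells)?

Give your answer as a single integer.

Step 1: enter (0,4), '.' pass, move down to (1,4)
Step 2: enter (1,4), '.' pass, move down to (2,4)
Step 3: enter (2,4), '@' teleport (2,4)->(1,2), also enter (1,2), move down to (2,2)
Step 4: enter (2,2), '.' pass, move down to (3,2)
Step 5: enter (3,2), '.' pass, move down to (4,2)
Step 6: enter (4,2), '.' pass, move down to (5,2)
Step 7: enter (5,2), '.' pass, move down to (6,2)
Step 8: at (6,2) — EXIT via bottom edge, pos 2
Distinct cells visited: 8 (path length 8)

Answer: 8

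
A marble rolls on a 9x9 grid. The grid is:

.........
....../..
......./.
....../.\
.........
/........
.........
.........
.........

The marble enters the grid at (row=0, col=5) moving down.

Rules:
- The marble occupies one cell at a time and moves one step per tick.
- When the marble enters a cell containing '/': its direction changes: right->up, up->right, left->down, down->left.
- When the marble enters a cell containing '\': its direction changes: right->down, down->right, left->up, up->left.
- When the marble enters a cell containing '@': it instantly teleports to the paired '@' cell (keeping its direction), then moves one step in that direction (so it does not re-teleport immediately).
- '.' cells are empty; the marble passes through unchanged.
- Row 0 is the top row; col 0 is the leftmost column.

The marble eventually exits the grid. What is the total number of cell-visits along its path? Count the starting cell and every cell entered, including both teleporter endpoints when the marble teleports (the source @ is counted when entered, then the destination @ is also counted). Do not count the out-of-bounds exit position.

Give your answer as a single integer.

Step 1: enter (0,5), '.' pass, move down to (1,5)
Step 2: enter (1,5), '.' pass, move down to (2,5)
Step 3: enter (2,5), '.' pass, move down to (3,5)
Step 4: enter (3,5), '.' pass, move down to (4,5)
Step 5: enter (4,5), '.' pass, move down to (5,5)
Step 6: enter (5,5), '.' pass, move down to (6,5)
Step 7: enter (6,5), '.' pass, move down to (7,5)
Step 8: enter (7,5), '.' pass, move down to (8,5)
Step 9: enter (8,5), '.' pass, move down to (9,5)
Step 10: at (9,5) — EXIT via bottom edge, pos 5
Path length (cell visits): 9

Answer: 9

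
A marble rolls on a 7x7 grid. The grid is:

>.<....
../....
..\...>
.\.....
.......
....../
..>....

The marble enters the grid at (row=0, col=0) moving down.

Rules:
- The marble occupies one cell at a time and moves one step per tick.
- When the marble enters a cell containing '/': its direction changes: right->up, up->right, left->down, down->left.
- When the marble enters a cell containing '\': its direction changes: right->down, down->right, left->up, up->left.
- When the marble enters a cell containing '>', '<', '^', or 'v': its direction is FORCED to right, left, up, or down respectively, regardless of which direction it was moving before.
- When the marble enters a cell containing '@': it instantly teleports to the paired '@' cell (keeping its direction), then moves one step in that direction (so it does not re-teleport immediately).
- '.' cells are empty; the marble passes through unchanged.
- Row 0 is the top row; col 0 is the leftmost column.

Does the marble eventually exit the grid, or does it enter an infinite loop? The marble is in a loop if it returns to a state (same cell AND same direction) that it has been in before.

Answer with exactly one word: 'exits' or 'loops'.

Step 1: enter (0,0), '>' forces down->right, move right to (0,1)
Step 2: enter (0,1), '.' pass, move right to (0,2)
Step 3: enter (0,2), '<' forces right->left, move left to (0,1)
Step 4: enter (0,1), '.' pass, move left to (0,0)
Step 5: enter (0,0), '>' forces left->right, move right to (0,1)
Step 6: at (0,1) dir=right — LOOP DETECTED (seen before)

Answer: loops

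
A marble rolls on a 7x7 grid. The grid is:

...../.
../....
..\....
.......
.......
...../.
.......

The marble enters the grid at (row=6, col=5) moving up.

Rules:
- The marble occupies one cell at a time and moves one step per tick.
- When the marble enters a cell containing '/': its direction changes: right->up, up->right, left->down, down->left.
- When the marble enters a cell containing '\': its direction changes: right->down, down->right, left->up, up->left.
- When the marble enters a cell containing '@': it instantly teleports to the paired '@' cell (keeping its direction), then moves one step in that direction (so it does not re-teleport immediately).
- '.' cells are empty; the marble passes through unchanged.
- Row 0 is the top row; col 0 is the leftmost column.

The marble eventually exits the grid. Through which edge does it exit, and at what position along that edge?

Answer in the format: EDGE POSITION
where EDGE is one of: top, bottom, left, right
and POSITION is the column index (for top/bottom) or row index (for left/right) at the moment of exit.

Answer: right 5

Derivation:
Step 1: enter (6,5), '.' pass, move up to (5,5)
Step 2: enter (5,5), '/' deflects up->right, move right to (5,6)
Step 3: enter (5,6), '.' pass, move right to (5,7)
Step 4: at (5,7) — EXIT via right edge, pos 5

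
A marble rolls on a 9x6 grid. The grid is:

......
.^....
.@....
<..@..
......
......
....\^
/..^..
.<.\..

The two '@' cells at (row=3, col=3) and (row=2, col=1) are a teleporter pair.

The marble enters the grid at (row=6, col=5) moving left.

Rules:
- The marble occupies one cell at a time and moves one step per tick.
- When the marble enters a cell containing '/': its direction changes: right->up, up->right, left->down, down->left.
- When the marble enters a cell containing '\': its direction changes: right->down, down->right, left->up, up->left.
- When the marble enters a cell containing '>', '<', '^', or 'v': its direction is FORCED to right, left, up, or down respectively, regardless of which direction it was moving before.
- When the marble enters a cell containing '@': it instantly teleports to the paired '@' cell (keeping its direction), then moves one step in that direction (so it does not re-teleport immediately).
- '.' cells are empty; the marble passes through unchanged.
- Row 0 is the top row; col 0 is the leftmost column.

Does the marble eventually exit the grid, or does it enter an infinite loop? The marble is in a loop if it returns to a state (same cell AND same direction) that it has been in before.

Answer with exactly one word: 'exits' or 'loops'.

Step 1: enter (6,5), '^' forces left->up, move up to (5,5)
Step 2: enter (5,5), '.' pass, move up to (4,5)
Step 3: enter (4,5), '.' pass, move up to (3,5)
Step 4: enter (3,5), '.' pass, move up to (2,5)
Step 5: enter (2,5), '.' pass, move up to (1,5)
Step 6: enter (1,5), '.' pass, move up to (0,5)
Step 7: enter (0,5), '.' pass, move up to (-1,5)
Step 8: at (-1,5) — EXIT via top edge, pos 5

Answer: exits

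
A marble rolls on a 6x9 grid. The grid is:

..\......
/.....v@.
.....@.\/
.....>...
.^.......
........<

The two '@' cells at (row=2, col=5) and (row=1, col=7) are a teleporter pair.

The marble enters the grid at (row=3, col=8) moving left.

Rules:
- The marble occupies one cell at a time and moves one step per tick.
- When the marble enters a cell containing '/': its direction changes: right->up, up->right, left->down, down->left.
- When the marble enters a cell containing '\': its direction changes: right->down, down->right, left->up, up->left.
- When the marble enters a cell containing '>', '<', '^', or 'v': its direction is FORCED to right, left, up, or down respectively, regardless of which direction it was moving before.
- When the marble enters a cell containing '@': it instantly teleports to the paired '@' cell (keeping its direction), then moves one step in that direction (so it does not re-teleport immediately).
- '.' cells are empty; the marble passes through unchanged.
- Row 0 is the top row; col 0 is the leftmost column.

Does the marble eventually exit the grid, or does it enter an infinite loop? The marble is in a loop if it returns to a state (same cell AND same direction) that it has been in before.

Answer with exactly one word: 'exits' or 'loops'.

Step 1: enter (3,8), '.' pass, move left to (3,7)
Step 2: enter (3,7), '.' pass, move left to (3,6)
Step 3: enter (3,6), '.' pass, move left to (3,5)
Step 4: enter (3,5), '>' forces left->right, move right to (3,6)
Step 5: enter (3,6), '.' pass, move right to (3,7)
Step 6: enter (3,7), '.' pass, move right to (3,8)
Step 7: enter (3,8), '.' pass, move right to (3,9)
Step 8: at (3,9) — EXIT via right edge, pos 3

Answer: exits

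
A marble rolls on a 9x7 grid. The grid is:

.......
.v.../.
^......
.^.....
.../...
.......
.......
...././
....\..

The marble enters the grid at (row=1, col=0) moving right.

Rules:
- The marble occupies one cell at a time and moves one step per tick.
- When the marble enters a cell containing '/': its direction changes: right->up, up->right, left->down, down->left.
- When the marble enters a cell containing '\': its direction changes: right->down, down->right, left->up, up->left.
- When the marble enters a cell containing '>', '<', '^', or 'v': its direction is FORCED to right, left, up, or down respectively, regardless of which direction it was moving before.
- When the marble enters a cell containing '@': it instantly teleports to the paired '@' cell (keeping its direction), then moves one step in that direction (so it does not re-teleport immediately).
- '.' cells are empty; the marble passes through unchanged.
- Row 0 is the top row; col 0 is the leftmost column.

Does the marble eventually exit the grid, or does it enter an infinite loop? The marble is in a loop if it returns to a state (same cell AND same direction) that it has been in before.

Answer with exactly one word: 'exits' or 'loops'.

Answer: loops

Derivation:
Step 1: enter (1,0), '.' pass, move right to (1,1)
Step 2: enter (1,1), 'v' forces right->down, move down to (2,1)
Step 3: enter (2,1), '.' pass, move down to (3,1)
Step 4: enter (3,1), '^' forces down->up, move up to (2,1)
Step 5: enter (2,1), '.' pass, move up to (1,1)
Step 6: enter (1,1), 'v' forces up->down, move down to (2,1)
Step 7: at (2,1) dir=down — LOOP DETECTED (seen before)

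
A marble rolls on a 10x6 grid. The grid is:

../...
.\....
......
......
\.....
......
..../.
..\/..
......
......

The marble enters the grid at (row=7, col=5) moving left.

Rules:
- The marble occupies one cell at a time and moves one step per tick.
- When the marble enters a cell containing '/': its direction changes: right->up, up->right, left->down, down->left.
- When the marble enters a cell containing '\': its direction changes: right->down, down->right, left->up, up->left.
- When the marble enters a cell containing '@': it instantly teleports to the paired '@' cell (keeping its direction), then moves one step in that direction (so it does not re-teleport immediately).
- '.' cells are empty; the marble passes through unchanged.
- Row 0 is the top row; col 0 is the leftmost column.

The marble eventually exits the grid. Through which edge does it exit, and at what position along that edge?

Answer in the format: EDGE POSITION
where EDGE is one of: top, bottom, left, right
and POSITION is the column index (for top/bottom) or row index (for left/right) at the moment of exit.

Step 1: enter (7,5), '.' pass, move left to (7,4)
Step 2: enter (7,4), '.' pass, move left to (7,3)
Step 3: enter (7,3), '/' deflects left->down, move down to (8,3)
Step 4: enter (8,3), '.' pass, move down to (9,3)
Step 5: enter (9,3), '.' pass, move down to (10,3)
Step 6: at (10,3) — EXIT via bottom edge, pos 3

Answer: bottom 3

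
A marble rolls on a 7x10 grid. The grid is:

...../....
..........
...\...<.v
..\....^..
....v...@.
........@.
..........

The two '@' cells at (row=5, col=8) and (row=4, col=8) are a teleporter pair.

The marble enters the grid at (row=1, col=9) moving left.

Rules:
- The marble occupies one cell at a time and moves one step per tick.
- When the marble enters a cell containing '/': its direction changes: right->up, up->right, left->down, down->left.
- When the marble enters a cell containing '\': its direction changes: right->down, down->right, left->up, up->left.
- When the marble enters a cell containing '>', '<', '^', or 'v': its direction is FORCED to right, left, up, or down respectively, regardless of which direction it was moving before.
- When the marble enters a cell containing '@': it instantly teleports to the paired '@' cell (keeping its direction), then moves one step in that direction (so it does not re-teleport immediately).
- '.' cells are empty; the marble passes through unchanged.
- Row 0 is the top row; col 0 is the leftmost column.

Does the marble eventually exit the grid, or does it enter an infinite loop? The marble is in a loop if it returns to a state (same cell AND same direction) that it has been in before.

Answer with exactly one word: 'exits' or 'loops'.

Answer: exits

Derivation:
Step 1: enter (1,9), '.' pass, move left to (1,8)
Step 2: enter (1,8), '.' pass, move left to (1,7)
Step 3: enter (1,7), '.' pass, move left to (1,6)
Step 4: enter (1,6), '.' pass, move left to (1,5)
Step 5: enter (1,5), '.' pass, move left to (1,4)
Step 6: enter (1,4), '.' pass, move left to (1,3)
Step 7: enter (1,3), '.' pass, move left to (1,2)
Step 8: enter (1,2), '.' pass, move left to (1,1)
Step 9: enter (1,1), '.' pass, move left to (1,0)
Step 10: enter (1,0), '.' pass, move left to (1,-1)
Step 11: at (1,-1) — EXIT via left edge, pos 1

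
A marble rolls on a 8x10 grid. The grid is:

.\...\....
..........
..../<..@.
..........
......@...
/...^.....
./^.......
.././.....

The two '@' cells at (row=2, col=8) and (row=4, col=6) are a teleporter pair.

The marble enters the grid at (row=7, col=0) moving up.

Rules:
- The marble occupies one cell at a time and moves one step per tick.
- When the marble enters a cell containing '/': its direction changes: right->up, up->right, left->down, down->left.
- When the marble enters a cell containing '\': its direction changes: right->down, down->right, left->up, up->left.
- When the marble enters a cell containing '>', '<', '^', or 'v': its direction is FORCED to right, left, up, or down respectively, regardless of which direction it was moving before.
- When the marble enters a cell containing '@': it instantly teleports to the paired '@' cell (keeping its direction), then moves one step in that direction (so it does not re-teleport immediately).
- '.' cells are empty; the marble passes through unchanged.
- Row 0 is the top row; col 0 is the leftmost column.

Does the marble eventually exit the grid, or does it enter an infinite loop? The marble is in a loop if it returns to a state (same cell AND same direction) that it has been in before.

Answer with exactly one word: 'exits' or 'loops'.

Answer: loops

Derivation:
Step 1: enter (7,0), '.' pass, move up to (6,0)
Step 2: enter (6,0), '.' pass, move up to (5,0)
Step 3: enter (5,0), '/' deflects up->right, move right to (5,1)
Step 4: enter (5,1), '.' pass, move right to (5,2)
Step 5: enter (5,2), '.' pass, move right to (5,3)
Step 6: enter (5,3), '.' pass, move right to (5,4)
Step 7: enter (5,4), '^' forces right->up, move up to (4,4)
Step 8: enter (4,4), '.' pass, move up to (3,4)
Step 9: enter (3,4), '.' pass, move up to (2,4)
Step 10: enter (2,4), '/' deflects up->right, move right to (2,5)
Step 11: enter (2,5), '<' forces right->left, move left to (2,4)
Step 12: enter (2,4), '/' deflects left->down, move down to (3,4)
Step 13: enter (3,4), '.' pass, move down to (4,4)
Step 14: enter (4,4), '.' pass, move down to (5,4)
Step 15: enter (5,4), '^' forces down->up, move up to (4,4)
Step 16: at (4,4) dir=up — LOOP DETECTED (seen before)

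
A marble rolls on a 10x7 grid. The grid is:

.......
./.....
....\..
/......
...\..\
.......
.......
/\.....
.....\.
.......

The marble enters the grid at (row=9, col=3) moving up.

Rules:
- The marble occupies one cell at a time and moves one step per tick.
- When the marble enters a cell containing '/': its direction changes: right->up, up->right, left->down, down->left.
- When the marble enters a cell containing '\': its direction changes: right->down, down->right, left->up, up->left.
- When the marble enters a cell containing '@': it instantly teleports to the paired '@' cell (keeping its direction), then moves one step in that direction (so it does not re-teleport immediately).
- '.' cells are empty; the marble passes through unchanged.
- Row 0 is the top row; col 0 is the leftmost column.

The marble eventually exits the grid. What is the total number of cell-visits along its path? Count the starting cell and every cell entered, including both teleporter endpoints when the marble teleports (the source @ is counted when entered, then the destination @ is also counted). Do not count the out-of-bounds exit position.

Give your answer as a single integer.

Step 1: enter (9,3), '.' pass, move up to (8,3)
Step 2: enter (8,3), '.' pass, move up to (7,3)
Step 3: enter (7,3), '.' pass, move up to (6,3)
Step 4: enter (6,3), '.' pass, move up to (5,3)
Step 5: enter (5,3), '.' pass, move up to (4,3)
Step 6: enter (4,3), '\' deflects up->left, move left to (4,2)
Step 7: enter (4,2), '.' pass, move left to (4,1)
Step 8: enter (4,1), '.' pass, move left to (4,0)
Step 9: enter (4,0), '.' pass, move left to (4,-1)
Step 10: at (4,-1) — EXIT via left edge, pos 4
Path length (cell visits): 9

Answer: 9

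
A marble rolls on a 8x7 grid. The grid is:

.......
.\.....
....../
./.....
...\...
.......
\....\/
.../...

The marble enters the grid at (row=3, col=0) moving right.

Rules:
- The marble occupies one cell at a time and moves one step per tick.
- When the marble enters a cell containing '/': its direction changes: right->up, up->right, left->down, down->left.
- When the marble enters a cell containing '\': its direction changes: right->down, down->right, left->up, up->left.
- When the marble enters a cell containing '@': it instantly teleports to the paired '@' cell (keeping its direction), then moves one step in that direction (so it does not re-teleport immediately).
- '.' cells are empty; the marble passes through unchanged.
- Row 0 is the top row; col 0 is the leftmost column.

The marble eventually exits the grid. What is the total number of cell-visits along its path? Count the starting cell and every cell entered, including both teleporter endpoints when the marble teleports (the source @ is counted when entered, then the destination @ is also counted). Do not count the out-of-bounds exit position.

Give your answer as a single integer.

Step 1: enter (3,0), '.' pass, move right to (3,1)
Step 2: enter (3,1), '/' deflects right->up, move up to (2,1)
Step 3: enter (2,1), '.' pass, move up to (1,1)
Step 4: enter (1,1), '\' deflects up->left, move left to (1,0)
Step 5: enter (1,0), '.' pass, move left to (1,-1)
Step 6: at (1,-1) — EXIT via left edge, pos 1
Path length (cell visits): 5

Answer: 5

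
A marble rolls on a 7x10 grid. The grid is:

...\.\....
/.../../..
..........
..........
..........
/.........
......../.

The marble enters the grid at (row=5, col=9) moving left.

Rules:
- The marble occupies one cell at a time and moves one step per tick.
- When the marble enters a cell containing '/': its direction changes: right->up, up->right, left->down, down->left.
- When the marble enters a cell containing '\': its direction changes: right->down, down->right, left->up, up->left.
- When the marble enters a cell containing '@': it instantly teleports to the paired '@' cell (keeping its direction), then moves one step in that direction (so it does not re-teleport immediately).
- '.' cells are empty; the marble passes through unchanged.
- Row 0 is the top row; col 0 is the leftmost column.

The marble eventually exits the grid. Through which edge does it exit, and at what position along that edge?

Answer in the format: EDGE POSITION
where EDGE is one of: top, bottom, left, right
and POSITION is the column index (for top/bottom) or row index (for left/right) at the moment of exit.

Step 1: enter (5,9), '.' pass, move left to (5,8)
Step 2: enter (5,8), '.' pass, move left to (5,7)
Step 3: enter (5,7), '.' pass, move left to (5,6)
Step 4: enter (5,6), '.' pass, move left to (5,5)
Step 5: enter (5,5), '.' pass, move left to (5,4)
Step 6: enter (5,4), '.' pass, move left to (5,3)
Step 7: enter (5,3), '.' pass, move left to (5,2)
Step 8: enter (5,2), '.' pass, move left to (5,1)
Step 9: enter (5,1), '.' pass, move left to (5,0)
Step 10: enter (5,0), '/' deflects left->down, move down to (6,0)
Step 11: enter (6,0), '.' pass, move down to (7,0)
Step 12: at (7,0) — EXIT via bottom edge, pos 0

Answer: bottom 0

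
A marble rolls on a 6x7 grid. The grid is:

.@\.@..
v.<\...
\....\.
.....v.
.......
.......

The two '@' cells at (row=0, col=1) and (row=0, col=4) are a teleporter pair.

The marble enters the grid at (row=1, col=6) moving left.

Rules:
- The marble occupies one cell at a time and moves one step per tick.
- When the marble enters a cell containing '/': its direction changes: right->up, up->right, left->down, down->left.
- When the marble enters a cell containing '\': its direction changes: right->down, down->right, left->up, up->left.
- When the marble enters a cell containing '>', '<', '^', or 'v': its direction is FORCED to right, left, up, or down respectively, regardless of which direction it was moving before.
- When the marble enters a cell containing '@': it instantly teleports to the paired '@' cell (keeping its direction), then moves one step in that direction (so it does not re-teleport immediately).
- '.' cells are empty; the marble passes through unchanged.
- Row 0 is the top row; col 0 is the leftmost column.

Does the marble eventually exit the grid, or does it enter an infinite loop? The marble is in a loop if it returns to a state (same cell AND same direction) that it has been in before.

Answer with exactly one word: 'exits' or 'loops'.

Step 1: enter (1,6), '.' pass, move left to (1,5)
Step 2: enter (1,5), '.' pass, move left to (1,4)
Step 3: enter (1,4), '.' pass, move left to (1,3)
Step 4: enter (1,3), '\' deflects left->up, move up to (0,3)
Step 5: enter (0,3), '.' pass, move up to (-1,3)
Step 6: at (-1,3) — EXIT via top edge, pos 3

Answer: exits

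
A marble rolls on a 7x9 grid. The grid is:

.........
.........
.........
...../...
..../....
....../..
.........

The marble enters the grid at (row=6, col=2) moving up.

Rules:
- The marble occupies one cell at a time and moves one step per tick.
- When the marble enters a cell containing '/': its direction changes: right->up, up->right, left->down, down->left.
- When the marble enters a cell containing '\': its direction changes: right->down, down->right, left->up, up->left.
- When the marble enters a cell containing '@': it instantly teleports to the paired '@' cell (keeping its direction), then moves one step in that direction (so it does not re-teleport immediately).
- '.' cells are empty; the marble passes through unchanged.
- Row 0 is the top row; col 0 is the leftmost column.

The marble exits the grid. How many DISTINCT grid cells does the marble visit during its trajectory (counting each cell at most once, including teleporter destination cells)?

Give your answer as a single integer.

Step 1: enter (6,2), '.' pass, move up to (5,2)
Step 2: enter (5,2), '.' pass, move up to (4,2)
Step 3: enter (4,2), '.' pass, move up to (3,2)
Step 4: enter (3,2), '.' pass, move up to (2,2)
Step 5: enter (2,2), '.' pass, move up to (1,2)
Step 6: enter (1,2), '.' pass, move up to (0,2)
Step 7: enter (0,2), '.' pass, move up to (-1,2)
Step 8: at (-1,2) — EXIT via top edge, pos 2
Distinct cells visited: 7 (path length 7)

Answer: 7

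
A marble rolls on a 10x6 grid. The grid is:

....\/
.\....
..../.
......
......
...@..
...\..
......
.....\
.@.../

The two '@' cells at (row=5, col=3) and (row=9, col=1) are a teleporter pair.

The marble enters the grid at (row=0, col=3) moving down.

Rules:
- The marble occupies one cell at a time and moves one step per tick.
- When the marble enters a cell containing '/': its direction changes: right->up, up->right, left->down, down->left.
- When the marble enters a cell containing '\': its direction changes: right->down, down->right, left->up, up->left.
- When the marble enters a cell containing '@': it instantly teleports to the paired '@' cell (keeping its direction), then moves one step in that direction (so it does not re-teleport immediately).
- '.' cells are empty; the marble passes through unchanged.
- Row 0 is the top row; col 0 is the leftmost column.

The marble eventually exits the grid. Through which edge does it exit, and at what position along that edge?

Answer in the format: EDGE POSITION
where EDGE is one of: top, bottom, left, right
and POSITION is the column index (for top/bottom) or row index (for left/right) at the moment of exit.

Answer: bottom 1

Derivation:
Step 1: enter (0,3), '.' pass, move down to (1,3)
Step 2: enter (1,3), '.' pass, move down to (2,3)
Step 3: enter (2,3), '.' pass, move down to (3,3)
Step 4: enter (3,3), '.' pass, move down to (4,3)
Step 5: enter (4,3), '.' pass, move down to (5,3)
Step 6: enter (5,3), '@' teleport (5,3)->(9,1), also enter (9,1), move down to (10,1)
Step 7: at (10,1) — EXIT via bottom edge, pos 1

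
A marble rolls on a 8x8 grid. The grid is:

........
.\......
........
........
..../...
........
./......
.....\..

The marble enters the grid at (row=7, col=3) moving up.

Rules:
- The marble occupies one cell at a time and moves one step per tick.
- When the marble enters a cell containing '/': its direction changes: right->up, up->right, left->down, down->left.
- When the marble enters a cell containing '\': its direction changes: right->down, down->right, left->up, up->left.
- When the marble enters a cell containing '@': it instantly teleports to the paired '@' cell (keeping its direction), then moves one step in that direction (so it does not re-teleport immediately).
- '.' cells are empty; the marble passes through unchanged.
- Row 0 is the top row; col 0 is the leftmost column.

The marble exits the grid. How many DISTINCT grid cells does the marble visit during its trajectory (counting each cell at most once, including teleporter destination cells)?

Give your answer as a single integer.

Step 1: enter (7,3), '.' pass, move up to (6,3)
Step 2: enter (6,3), '.' pass, move up to (5,3)
Step 3: enter (5,3), '.' pass, move up to (4,3)
Step 4: enter (4,3), '.' pass, move up to (3,3)
Step 5: enter (3,3), '.' pass, move up to (2,3)
Step 6: enter (2,3), '.' pass, move up to (1,3)
Step 7: enter (1,3), '.' pass, move up to (0,3)
Step 8: enter (0,3), '.' pass, move up to (-1,3)
Step 9: at (-1,3) — EXIT via top edge, pos 3
Distinct cells visited: 8 (path length 8)

Answer: 8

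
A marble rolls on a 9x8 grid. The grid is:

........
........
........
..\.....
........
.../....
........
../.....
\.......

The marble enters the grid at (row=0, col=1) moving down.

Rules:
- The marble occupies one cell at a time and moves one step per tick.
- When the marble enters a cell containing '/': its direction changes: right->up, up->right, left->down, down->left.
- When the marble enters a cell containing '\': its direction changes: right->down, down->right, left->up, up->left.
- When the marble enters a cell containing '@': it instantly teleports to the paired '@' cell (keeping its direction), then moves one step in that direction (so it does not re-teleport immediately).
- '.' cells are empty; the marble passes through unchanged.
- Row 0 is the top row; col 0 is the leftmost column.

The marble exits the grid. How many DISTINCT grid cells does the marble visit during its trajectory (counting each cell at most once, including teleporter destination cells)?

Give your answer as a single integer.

Answer: 9

Derivation:
Step 1: enter (0,1), '.' pass, move down to (1,1)
Step 2: enter (1,1), '.' pass, move down to (2,1)
Step 3: enter (2,1), '.' pass, move down to (3,1)
Step 4: enter (3,1), '.' pass, move down to (4,1)
Step 5: enter (4,1), '.' pass, move down to (5,1)
Step 6: enter (5,1), '.' pass, move down to (6,1)
Step 7: enter (6,1), '.' pass, move down to (7,1)
Step 8: enter (7,1), '.' pass, move down to (8,1)
Step 9: enter (8,1), '.' pass, move down to (9,1)
Step 10: at (9,1) — EXIT via bottom edge, pos 1
Distinct cells visited: 9 (path length 9)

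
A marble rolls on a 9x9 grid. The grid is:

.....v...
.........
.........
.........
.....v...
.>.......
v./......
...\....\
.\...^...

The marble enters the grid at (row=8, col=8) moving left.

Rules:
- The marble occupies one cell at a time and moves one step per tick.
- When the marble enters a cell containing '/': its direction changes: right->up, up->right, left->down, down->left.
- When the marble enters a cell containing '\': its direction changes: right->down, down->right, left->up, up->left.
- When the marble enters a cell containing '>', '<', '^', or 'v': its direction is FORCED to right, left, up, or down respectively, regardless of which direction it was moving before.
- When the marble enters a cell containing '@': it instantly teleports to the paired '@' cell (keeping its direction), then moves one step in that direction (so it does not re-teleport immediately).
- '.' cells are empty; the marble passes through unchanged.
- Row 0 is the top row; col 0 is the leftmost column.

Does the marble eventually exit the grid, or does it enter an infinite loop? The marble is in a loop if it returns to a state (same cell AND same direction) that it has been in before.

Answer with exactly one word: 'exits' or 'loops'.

Answer: loops

Derivation:
Step 1: enter (8,8), '.' pass, move left to (8,7)
Step 2: enter (8,7), '.' pass, move left to (8,6)
Step 3: enter (8,6), '.' pass, move left to (8,5)
Step 4: enter (8,5), '^' forces left->up, move up to (7,5)
Step 5: enter (7,5), '.' pass, move up to (6,5)
Step 6: enter (6,5), '.' pass, move up to (5,5)
Step 7: enter (5,5), '.' pass, move up to (4,5)
Step 8: enter (4,5), 'v' forces up->down, move down to (5,5)
Step 9: enter (5,5), '.' pass, move down to (6,5)
Step 10: enter (6,5), '.' pass, move down to (7,5)
Step 11: enter (7,5), '.' pass, move down to (8,5)
Step 12: enter (8,5), '^' forces down->up, move up to (7,5)
Step 13: at (7,5) dir=up — LOOP DETECTED (seen before)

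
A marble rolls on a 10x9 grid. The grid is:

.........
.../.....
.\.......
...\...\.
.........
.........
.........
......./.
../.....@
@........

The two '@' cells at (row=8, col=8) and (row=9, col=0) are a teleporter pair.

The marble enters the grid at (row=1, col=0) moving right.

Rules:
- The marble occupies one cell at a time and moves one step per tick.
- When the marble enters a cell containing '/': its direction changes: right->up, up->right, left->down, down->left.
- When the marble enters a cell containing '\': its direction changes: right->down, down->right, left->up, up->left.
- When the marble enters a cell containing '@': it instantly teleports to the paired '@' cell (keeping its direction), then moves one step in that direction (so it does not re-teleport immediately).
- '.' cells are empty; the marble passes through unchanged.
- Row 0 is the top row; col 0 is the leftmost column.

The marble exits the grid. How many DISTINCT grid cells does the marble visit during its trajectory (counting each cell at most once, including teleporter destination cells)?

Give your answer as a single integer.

Answer: 5

Derivation:
Step 1: enter (1,0), '.' pass, move right to (1,1)
Step 2: enter (1,1), '.' pass, move right to (1,2)
Step 3: enter (1,2), '.' pass, move right to (1,3)
Step 4: enter (1,3), '/' deflects right->up, move up to (0,3)
Step 5: enter (0,3), '.' pass, move up to (-1,3)
Step 6: at (-1,3) — EXIT via top edge, pos 3
Distinct cells visited: 5 (path length 5)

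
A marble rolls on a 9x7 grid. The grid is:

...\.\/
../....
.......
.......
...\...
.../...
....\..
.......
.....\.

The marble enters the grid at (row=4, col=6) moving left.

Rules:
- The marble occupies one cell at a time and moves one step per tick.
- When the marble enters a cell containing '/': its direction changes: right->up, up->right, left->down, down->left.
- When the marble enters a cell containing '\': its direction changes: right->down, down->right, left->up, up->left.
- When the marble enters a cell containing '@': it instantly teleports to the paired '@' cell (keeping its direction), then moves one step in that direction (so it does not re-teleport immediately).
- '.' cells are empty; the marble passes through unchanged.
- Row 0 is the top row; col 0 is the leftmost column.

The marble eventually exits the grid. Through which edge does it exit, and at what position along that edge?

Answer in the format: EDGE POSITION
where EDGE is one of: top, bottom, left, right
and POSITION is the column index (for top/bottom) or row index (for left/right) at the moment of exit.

Step 1: enter (4,6), '.' pass, move left to (4,5)
Step 2: enter (4,5), '.' pass, move left to (4,4)
Step 3: enter (4,4), '.' pass, move left to (4,3)
Step 4: enter (4,3), '\' deflects left->up, move up to (3,3)
Step 5: enter (3,3), '.' pass, move up to (2,3)
Step 6: enter (2,3), '.' pass, move up to (1,3)
Step 7: enter (1,3), '.' pass, move up to (0,3)
Step 8: enter (0,3), '\' deflects up->left, move left to (0,2)
Step 9: enter (0,2), '.' pass, move left to (0,1)
Step 10: enter (0,1), '.' pass, move left to (0,0)
Step 11: enter (0,0), '.' pass, move left to (0,-1)
Step 12: at (0,-1) — EXIT via left edge, pos 0

Answer: left 0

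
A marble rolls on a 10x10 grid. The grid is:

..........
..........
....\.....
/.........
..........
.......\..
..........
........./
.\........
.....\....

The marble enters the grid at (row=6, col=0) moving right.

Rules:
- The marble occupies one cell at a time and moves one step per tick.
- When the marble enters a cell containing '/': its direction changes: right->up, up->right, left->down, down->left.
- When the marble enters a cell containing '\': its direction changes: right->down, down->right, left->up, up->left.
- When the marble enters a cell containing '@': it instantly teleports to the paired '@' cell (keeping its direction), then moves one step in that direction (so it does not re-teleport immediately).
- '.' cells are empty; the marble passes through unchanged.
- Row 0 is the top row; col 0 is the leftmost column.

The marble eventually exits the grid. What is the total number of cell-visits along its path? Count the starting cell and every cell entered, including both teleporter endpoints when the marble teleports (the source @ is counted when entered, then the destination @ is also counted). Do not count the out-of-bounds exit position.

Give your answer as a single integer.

Step 1: enter (6,0), '.' pass, move right to (6,1)
Step 2: enter (6,1), '.' pass, move right to (6,2)
Step 3: enter (6,2), '.' pass, move right to (6,3)
Step 4: enter (6,3), '.' pass, move right to (6,4)
Step 5: enter (6,4), '.' pass, move right to (6,5)
Step 6: enter (6,5), '.' pass, move right to (6,6)
Step 7: enter (6,6), '.' pass, move right to (6,7)
Step 8: enter (6,7), '.' pass, move right to (6,8)
Step 9: enter (6,8), '.' pass, move right to (6,9)
Step 10: enter (6,9), '.' pass, move right to (6,10)
Step 11: at (6,10) — EXIT via right edge, pos 6
Path length (cell visits): 10

Answer: 10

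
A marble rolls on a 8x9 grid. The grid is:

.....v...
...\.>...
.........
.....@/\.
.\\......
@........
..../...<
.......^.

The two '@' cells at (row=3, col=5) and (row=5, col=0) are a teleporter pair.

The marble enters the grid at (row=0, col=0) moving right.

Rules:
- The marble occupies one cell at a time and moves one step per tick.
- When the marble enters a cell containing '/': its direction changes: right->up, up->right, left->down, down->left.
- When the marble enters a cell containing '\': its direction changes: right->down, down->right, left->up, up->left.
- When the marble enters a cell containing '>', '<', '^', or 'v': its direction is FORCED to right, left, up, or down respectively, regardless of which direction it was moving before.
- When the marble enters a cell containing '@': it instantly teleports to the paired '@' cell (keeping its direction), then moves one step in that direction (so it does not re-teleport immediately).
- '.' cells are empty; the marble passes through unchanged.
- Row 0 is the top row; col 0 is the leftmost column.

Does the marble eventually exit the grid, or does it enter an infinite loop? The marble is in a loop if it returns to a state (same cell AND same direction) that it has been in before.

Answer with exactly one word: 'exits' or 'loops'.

Step 1: enter (0,0), '.' pass, move right to (0,1)
Step 2: enter (0,1), '.' pass, move right to (0,2)
Step 3: enter (0,2), '.' pass, move right to (0,3)
Step 4: enter (0,3), '.' pass, move right to (0,4)
Step 5: enter (0,4), '.' pass, move right to (0,5)
Step 6: enter (0,5), 'v' forces right->down, move down to (1,5)
Step 7: enter (1,5), '>' forces down->right, move right to (1,6)
Step 8: enter (1,6), '.' pass, move right to (1,7)
Step 9: enter (1,7), '.' pass, move right to (1,8)
Step 10: enter (1,8), '.' pass, move right to (1,9)
Step 11: at (1,9) — EXIT via right edge, pos 1

Answer: exits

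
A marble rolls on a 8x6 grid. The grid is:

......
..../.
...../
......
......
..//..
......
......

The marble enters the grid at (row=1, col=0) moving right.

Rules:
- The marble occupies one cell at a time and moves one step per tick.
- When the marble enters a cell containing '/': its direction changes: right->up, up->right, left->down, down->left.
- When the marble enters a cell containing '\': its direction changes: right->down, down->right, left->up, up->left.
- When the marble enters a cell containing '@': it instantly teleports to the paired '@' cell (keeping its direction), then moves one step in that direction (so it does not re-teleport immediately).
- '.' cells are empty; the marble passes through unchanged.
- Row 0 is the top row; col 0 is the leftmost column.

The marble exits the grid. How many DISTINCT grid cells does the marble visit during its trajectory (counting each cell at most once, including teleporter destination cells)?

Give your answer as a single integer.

Answer: 6

Derivation:
Step 1: enter (1,0), '.' pass, move right to (1,1)
Step 2: enter (1,1), '.' pass, move right to (1,2)
Step 3: enter (1,2), '.' pass, move right to (1,3)
Step 4: enter (1,3), '.' pass, move right to (1,4)
Step 5: enter (1,4), '/' deflects right->up, move up to (0,4)
Step 6: enter (0,4), '.' pass, move up to (-1,4)
Step 7: at (-1,4) — EXIT via top edge, pos 4
Distinct cells visited: 6 (path length 6)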